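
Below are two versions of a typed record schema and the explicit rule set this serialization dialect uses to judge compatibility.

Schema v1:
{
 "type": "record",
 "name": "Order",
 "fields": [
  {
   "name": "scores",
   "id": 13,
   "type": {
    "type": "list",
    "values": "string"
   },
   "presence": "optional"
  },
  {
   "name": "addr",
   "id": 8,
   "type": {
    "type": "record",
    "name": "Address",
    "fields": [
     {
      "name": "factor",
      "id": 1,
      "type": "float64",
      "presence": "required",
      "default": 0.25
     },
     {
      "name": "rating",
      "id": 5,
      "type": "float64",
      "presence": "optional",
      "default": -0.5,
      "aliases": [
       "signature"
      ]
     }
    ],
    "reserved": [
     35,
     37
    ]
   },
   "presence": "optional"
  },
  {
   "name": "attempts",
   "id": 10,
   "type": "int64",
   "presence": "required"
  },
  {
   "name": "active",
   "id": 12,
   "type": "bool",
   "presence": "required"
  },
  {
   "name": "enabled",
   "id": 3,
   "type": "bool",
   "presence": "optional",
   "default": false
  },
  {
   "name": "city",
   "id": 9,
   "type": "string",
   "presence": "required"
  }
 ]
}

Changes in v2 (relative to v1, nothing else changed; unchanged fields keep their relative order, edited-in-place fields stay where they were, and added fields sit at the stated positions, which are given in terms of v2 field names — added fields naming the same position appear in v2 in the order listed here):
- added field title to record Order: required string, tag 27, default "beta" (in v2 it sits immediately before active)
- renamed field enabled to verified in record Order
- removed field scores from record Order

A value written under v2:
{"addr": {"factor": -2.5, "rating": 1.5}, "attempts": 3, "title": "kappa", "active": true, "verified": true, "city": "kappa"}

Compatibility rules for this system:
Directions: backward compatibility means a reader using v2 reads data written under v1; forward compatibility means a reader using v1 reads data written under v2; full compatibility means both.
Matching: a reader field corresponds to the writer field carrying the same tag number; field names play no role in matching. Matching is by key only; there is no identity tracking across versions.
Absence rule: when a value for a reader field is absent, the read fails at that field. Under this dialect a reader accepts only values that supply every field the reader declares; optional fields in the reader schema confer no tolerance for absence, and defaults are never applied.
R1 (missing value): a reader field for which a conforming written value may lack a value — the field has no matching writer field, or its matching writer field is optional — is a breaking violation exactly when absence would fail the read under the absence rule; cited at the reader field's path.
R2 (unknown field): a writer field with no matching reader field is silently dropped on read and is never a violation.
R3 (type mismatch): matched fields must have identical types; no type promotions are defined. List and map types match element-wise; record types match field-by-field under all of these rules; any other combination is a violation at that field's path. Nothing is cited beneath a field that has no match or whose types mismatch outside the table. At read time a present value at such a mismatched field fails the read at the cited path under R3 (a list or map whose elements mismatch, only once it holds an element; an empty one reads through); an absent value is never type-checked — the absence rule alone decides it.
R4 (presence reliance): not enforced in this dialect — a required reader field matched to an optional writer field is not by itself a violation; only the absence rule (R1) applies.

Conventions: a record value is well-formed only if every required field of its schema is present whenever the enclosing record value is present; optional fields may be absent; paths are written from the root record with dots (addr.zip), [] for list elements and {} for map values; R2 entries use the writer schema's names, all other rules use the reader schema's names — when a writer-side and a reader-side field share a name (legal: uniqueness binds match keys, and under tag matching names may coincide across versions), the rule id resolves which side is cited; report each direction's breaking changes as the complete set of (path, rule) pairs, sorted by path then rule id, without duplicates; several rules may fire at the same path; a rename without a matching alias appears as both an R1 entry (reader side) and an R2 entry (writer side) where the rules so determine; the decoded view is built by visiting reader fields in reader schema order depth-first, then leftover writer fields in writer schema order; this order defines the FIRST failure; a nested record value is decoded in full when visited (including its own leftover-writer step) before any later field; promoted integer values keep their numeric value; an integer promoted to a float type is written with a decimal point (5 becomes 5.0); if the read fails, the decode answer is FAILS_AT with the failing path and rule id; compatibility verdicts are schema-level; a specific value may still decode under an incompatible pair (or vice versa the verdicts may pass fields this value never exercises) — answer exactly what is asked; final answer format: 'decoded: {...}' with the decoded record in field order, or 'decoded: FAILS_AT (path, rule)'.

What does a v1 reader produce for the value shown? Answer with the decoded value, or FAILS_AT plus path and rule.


each type pair in Order: writer, then reader
decode walk for Order under reader schema v1:
  read fails at scores under R1 (no fill)
  => FAILS_AT (scores, R1)
the other Order changes do not affect what is asked:
  added field title to record Order: required string, tag 27, default "beta" (in v2 it sits immediately before active) -> schema-level compatibility only; this Order value's decode is unchanged
  renamed field enabled to verified in record Order -> schema-level compatibility only; this Order value's decode is unchanged

decoded: FAILS_AT (scores, R1)


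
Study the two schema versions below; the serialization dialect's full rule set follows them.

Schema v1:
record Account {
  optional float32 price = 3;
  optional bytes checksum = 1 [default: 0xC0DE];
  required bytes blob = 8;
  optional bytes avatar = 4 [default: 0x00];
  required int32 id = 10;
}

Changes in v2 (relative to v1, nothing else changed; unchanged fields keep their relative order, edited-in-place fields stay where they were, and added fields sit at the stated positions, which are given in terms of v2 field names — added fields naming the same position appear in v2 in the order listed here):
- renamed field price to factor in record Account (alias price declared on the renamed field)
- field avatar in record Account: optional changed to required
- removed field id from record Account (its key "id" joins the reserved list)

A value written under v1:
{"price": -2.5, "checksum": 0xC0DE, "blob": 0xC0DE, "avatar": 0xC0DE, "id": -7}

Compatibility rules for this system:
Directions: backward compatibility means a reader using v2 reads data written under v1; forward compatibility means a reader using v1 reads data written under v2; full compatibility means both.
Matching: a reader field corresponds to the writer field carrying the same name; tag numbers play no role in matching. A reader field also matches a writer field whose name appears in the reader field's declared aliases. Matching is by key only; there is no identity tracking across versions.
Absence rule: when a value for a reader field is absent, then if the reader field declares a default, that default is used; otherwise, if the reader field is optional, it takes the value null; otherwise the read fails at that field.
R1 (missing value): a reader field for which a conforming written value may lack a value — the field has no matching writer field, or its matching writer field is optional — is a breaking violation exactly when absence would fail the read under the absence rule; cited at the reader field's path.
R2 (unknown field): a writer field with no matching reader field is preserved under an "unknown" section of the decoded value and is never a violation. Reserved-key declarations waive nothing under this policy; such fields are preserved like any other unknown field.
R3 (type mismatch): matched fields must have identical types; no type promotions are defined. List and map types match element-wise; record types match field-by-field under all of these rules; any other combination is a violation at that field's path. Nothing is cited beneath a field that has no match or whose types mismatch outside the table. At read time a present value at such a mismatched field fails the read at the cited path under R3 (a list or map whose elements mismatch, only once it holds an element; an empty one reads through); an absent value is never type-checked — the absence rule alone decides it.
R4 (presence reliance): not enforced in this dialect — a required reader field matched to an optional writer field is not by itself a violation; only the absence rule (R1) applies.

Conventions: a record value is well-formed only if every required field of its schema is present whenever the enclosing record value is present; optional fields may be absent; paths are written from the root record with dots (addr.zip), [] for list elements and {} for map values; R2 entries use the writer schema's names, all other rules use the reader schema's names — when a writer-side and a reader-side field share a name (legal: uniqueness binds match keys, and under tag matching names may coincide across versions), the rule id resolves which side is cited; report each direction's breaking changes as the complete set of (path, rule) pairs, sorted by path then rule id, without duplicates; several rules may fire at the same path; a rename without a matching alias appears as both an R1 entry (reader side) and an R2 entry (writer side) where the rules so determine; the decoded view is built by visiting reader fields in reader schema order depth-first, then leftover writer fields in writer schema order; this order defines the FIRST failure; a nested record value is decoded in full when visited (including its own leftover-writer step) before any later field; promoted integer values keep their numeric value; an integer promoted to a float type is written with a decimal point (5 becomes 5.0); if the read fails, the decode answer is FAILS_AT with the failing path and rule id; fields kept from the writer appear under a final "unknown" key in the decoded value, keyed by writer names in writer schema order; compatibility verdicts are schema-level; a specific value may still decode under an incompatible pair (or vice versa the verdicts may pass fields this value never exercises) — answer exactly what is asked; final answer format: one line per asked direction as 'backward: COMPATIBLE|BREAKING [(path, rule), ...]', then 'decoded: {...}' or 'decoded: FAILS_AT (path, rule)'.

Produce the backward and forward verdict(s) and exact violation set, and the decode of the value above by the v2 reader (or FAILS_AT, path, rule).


arrows below run writer -> reader for Account
backward analysis of Account with v2 as reader and v1 as writer:
  factor: paired with writer price (float32 -> float32; writer optional)
  checksum: paired with writer checksum (bytes -> bytes; writer optional)
  blob: paired with writer blob (bytes -> bytes; writer required)
  avatar: paired with writer avatar (bytes -> bytes; writer optional)
  writer id: unknown to reader
  => no violations; backward on Account: COMPATIBLE
forward analysis of Account with v1 as reader and v2 as writer:
  price: no writer-side match
  checksum: paired with writer checksum (bytes -> bytes; writer optional)
  blob: paired with writer blob (bytes -> bytes; writer required)
  avatar: paired with writer avatar (bytes -> bytes; writer required)
  id: no writer-side match
  writer factor: unknown to reader
  rule R1 violated at id
  forward on Account therefore BREAKING (1)
decode (reader v2):
  factor := -2.5 (from writer price)
  checksum := 0xC0DE
  blob := 0xC0DE
  avatar := 0xC0DE
  writer id: kept under "unknown"
  => decoded: {"factor": -2.5, "checksum": 0xC0DE, "blob": 0xC0DE, "avatar": 0xC0DE, "unknown": {"id": -7}}

backward: COMPATIBLE []; forward: BREAKING [(id, R1)]; decoded: {"factor": -2.5, "checksum": 0xC0DE, "blob": 0xC0DE, "avatar": 0xC0DE, "unknown": {"id": -7}}


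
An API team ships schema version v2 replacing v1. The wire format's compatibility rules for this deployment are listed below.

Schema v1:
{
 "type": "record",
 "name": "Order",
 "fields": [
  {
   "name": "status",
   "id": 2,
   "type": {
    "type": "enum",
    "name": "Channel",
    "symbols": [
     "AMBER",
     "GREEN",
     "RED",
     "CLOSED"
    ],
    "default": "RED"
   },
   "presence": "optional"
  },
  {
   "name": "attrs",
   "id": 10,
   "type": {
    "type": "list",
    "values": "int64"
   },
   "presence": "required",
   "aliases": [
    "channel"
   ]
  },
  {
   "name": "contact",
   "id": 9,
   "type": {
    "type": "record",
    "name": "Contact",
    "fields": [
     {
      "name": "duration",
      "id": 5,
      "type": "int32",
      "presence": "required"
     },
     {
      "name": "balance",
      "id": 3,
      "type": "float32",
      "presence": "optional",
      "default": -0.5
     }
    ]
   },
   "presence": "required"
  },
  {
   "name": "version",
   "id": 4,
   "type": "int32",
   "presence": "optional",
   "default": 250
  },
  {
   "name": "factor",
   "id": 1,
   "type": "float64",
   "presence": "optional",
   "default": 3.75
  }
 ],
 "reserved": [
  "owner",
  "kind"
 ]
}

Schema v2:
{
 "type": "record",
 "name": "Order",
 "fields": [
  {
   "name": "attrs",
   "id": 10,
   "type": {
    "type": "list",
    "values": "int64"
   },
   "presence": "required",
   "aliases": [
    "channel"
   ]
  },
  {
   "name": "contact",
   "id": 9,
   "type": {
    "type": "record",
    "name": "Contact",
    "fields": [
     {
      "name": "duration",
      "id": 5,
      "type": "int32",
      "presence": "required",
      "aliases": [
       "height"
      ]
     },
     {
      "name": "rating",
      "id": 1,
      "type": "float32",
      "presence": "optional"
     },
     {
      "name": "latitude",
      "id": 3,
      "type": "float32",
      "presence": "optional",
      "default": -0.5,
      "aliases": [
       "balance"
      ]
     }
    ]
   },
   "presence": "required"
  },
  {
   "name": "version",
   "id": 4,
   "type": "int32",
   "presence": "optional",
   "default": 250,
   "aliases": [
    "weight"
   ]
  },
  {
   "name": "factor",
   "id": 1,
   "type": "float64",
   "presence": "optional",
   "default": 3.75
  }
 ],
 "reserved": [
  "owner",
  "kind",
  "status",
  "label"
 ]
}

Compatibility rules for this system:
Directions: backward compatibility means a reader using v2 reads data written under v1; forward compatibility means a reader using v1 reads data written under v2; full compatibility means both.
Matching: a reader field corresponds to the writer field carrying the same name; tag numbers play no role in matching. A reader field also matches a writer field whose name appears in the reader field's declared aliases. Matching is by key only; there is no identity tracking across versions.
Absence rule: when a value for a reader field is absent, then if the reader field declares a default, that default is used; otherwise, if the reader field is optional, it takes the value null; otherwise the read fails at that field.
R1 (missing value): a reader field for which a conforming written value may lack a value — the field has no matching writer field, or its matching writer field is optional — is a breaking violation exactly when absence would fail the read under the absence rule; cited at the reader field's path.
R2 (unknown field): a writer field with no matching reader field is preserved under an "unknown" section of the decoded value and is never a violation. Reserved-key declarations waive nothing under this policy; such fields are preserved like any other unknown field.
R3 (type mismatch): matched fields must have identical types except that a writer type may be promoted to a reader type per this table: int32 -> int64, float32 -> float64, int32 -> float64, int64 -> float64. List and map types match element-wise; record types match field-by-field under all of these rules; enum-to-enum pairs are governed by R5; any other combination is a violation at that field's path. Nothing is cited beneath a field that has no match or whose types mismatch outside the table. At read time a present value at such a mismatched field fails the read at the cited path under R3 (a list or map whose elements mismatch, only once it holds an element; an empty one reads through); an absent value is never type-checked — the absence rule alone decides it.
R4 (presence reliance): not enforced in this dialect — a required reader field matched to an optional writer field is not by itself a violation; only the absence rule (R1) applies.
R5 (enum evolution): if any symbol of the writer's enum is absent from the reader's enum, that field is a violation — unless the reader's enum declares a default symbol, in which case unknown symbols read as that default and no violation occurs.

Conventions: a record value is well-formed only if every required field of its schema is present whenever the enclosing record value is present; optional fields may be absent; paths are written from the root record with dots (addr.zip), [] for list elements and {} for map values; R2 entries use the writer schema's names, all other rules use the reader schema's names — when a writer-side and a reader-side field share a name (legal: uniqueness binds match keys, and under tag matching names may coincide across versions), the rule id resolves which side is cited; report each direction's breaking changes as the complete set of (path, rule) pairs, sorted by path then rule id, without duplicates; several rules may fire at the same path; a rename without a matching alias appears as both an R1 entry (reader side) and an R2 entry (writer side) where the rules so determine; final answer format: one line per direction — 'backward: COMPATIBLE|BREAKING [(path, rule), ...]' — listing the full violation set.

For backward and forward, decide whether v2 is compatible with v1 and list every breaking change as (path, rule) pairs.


backward: COMPATIBLE []; forward: COMPATIBLE []

arrows below run writer -> reader for Order
backward for Order (reader v2, writer v1):
  list<int64> -> list<int64>, writer required: attrs aligns to attrs
  Contact -> Contact, writer required: contact aligns to contact
  int32 -> int32, writer optional: version aligns to version
  float64 -> float64, writer optional: factor aligns to factor
  writer field status has no reader counterpart
  int32 -> int32, writer required: contact.duration aligns to contact.duration
  no writer field matches reader contact.rating
  float32 -> float32, writer optional: contact.latitude aligns to contact.balance
  => no violations; backward on Order: COMPATIBLE
forward for Order (reader v1, writer v2):
  no writer field matches reader status
  list<int64> -> list<int64>, writer required: attrs aligns to attrs
  Contact -> Contact, writer required: contact aligns to contact
  int32 -> int32, writer optional: version aligns to version
  float64 -> float64, writer optional: factor aligns to factor
  int32 -> int32, writer required: contact.duration aligns to contact.duration
  no writer field matches reader contact.balance
  writer field contact.rating has no reader counterpart
  writer field contact.latitude has no reader counterpart
  => no violations; forward on Order: COMPATIBLE


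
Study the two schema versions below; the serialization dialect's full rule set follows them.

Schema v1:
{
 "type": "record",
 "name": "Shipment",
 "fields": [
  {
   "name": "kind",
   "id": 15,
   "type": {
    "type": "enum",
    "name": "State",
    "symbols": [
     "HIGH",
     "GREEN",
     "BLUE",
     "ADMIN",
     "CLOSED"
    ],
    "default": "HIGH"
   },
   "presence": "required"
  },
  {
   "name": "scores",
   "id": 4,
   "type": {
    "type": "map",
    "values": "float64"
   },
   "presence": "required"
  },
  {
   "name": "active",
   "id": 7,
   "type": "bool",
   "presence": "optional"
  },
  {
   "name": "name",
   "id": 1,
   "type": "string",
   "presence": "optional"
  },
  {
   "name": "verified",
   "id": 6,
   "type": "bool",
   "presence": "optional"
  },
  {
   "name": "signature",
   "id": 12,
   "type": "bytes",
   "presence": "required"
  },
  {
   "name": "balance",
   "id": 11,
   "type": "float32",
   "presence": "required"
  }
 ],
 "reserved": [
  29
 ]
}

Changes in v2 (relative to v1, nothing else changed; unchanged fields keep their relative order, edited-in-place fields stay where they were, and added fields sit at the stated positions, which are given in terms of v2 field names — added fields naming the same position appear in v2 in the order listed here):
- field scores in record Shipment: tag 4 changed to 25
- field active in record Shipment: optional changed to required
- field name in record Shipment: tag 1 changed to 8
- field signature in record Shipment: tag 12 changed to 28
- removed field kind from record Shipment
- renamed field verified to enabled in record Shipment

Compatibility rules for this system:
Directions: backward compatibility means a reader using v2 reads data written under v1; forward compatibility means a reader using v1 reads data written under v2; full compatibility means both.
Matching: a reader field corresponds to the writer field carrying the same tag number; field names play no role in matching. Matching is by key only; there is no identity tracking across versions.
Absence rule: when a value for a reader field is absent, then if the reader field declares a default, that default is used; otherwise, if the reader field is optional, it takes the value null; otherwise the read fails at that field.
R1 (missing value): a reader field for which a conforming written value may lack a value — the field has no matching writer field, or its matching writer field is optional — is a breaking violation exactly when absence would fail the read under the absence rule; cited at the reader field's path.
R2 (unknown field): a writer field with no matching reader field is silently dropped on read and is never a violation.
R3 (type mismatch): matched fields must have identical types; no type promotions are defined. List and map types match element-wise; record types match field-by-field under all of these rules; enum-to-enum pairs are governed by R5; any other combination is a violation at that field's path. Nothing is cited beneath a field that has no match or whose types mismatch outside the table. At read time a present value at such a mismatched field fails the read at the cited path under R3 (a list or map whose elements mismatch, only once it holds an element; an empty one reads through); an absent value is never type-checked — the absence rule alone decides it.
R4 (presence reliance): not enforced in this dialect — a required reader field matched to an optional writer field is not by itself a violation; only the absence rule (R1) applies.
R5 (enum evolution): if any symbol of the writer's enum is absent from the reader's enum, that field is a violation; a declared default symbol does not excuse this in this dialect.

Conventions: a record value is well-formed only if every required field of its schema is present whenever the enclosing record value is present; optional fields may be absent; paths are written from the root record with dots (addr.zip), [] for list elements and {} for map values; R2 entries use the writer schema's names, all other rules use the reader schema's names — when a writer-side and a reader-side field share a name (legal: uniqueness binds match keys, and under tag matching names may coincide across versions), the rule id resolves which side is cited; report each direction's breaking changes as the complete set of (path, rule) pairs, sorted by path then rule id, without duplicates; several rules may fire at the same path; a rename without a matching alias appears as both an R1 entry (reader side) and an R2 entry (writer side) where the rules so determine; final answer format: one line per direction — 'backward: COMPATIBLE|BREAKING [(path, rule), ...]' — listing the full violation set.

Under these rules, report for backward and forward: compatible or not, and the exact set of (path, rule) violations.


backward: BREAKING [(active, R1), (scores, R1), (signature, R1)]; forward: BREAKING [(kind, R1), (scores, R1), (signature, R1)]

in Shipment below, arrows point writer -> reader
backward for Shipment (reader v2, writer v1):
  scores: no writer-side match
  active: bool -> bool, writer optional; from active
  name: no writer-side match
  enabled: bool -> bool, writer optional; from verified
  signature: no writer-side match
  balance: float32 -> float32, writer required; from balance
  leftover writer field: kind
  leftover writer field: scores
  leftover writer field: name
  leftover writer field: signature
  breaking: (active, R1)
  breaking: (scores, R1)
  breaking: (signature, R1)
  => backward: BREAKING (3)
forward for Shipment (reader v1, writer v2):
  kind: no writer-side match
  scores: no writer-side match
  active: bool -> bool, writer required; from active
  name: no writer-side match
  verified: bool -> bool, writer optional; from enabled
  signature: no writer-side match
  balance: float32 -> float32, writer required; from balance
  leftover writer field: scores
  leftover writer field: name
  leftover writer field: signature
  breaking: (kind, R1)
  breaking: (scores, R1)
  breaking: (signature, R1)
  => forward: BREAKING (3)


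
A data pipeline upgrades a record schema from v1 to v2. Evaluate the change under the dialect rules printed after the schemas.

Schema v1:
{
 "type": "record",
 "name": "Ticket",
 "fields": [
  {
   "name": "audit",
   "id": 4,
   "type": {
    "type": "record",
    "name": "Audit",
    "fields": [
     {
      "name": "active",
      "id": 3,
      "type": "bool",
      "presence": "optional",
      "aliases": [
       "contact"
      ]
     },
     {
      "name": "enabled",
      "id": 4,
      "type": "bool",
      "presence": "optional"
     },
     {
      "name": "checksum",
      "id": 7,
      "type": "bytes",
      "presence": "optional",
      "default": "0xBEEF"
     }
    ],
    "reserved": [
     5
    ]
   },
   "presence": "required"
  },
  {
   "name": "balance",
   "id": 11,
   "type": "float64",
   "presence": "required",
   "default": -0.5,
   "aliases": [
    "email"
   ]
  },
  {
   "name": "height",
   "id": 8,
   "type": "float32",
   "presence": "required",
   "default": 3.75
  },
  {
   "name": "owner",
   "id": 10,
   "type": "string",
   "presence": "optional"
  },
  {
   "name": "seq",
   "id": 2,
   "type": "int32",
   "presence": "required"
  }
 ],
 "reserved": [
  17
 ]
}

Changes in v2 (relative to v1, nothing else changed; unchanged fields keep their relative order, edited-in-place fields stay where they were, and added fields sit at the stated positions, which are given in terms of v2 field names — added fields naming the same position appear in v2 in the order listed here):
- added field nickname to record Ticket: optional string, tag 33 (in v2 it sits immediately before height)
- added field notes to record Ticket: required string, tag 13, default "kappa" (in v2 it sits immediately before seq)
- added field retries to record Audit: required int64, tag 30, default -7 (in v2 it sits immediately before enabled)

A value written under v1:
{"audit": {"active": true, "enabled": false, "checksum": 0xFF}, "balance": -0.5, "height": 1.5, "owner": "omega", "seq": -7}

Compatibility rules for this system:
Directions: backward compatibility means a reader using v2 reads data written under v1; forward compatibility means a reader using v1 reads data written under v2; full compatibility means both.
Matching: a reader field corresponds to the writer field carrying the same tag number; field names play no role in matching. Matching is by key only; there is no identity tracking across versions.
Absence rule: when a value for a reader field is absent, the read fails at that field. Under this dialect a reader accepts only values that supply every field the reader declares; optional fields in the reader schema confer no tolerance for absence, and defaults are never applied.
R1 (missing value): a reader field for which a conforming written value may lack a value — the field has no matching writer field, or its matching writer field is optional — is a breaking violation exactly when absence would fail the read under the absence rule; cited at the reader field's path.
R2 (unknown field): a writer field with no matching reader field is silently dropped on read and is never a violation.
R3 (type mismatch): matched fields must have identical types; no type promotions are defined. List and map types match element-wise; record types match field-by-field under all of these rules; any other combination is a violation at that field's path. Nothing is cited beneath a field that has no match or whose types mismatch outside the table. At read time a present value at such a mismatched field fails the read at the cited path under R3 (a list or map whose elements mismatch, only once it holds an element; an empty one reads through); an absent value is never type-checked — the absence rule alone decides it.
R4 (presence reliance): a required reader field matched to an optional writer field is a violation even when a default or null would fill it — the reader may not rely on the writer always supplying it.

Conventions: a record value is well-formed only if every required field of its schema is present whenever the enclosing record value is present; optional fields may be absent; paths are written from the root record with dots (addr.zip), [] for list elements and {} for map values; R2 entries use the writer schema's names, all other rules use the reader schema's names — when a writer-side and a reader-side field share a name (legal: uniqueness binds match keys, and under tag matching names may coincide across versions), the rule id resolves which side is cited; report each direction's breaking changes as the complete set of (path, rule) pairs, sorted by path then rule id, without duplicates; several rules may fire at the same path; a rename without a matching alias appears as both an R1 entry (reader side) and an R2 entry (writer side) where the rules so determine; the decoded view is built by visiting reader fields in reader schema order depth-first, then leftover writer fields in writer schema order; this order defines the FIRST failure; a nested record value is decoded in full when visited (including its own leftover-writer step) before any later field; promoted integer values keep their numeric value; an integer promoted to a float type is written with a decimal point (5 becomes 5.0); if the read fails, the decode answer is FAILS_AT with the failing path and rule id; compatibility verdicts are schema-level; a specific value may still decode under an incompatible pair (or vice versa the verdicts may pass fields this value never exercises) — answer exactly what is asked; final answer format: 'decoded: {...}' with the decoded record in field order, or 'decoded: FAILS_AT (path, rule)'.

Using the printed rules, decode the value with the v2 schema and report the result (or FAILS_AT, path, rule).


decoded: FAILS_AT (audit.retries, R1)

in Ticket below, arrows point writer -> reader
decoding the Ticket value with the v2 reader:
  audit.active := true
  read fails at audit.retries under R1 (no fill)
  => FAILS_AT (audit.retries, R1)
diffs on Ticket not affecting the asked answer:
  added field nickname to record Ticket: optional string, tag 33 (in v2 it sits immediately before height) -> shifts the Ticket verdicts, not this decode
  added field notes to record Ticket: required string, tag 13, default "kappa" (in v2 it sits immediately before seq) -> shifts the Ticket verdicts, not this decode


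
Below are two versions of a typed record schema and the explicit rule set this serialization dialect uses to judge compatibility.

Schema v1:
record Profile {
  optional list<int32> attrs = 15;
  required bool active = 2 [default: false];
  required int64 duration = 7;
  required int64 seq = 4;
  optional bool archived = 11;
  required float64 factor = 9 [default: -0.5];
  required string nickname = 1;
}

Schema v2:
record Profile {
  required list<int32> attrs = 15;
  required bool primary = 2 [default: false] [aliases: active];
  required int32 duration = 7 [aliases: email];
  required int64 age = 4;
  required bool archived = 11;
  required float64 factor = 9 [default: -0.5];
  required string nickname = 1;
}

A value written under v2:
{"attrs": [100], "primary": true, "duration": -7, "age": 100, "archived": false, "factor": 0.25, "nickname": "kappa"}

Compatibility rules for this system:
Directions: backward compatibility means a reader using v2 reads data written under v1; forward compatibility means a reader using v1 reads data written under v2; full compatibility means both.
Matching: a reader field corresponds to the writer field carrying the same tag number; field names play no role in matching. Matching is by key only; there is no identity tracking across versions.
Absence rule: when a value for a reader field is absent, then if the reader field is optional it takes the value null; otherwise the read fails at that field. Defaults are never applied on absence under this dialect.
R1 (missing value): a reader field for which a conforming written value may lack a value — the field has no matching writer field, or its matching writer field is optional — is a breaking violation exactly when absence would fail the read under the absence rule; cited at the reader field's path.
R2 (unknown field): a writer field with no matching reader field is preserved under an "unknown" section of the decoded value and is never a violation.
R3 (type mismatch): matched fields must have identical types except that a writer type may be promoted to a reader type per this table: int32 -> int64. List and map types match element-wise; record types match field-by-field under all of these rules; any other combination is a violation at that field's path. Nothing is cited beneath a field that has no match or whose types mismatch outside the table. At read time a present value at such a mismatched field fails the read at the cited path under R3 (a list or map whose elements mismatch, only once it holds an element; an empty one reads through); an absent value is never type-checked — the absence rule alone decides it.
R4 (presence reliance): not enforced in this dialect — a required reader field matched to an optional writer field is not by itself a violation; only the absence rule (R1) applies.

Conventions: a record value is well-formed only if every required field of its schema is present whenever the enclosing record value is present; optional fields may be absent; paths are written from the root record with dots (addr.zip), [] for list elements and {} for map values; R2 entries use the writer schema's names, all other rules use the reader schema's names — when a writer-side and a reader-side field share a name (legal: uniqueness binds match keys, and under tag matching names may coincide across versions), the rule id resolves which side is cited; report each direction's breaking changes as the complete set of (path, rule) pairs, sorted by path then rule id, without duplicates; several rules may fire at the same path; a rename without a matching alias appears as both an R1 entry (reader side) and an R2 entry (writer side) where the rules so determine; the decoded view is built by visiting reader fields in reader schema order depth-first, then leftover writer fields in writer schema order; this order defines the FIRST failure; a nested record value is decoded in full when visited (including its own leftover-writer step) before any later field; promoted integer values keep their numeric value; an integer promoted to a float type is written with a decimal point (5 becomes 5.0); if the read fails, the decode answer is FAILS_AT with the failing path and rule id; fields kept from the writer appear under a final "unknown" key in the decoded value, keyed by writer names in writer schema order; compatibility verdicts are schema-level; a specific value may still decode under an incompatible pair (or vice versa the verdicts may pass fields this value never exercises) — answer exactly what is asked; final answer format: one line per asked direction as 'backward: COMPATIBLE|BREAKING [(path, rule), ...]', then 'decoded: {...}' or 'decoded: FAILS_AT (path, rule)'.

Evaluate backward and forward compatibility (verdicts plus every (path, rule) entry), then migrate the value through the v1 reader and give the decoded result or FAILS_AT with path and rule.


backward: BREAKING [(archived, R1), (attrs, R1), (duration, R3)]; forward: COMPATIBLE []; decoded: {"attrs": [100], "active": true, "duration": -7, "seq": 100, "archived": false, "factor": 0.25, "nickname": "kappa"}

in Profile below, arrows point writer -> reader
backward for Profile (reader v2, writer v1):
  attrs: paired with writer attrs (list<int32> -> list<int32>; writer optional)
  primary: paired with writer active (bool -> bool; writer required)
  duration: paired with writer duration (int64 -> int32; writer required)
  age: paired with writer seq (int64 -> int64; writer required)
  archived: paired with writer archived (bool -> bool; writer optional)
  factor: paired with writer factor (float64 -> float64; writer required)
  nickname: paired with writer nickname (string -> string; writer required)
  rule R1 violated at archived
  rule R1 violated at attrs
  rule R3 violated at duration
  => backward: BREAKING (3)
forward for Profile (reader v1, writer v2):
  attrs: paired with writer attrs (list<int32> -> list<int32>; writer required)
  active: paired with writer primary (bool -> bool; writer required)
  duration: paired with writer duration (int32 -> int64; writer required)
  seq: paired with writer age (int64 -> int64; writer required)
  archived: paired with writer archived (bool -> bool; writer required)
  factor: paired with writer factor (float64 -> float64; writer required)
  nickname: paired with writer nickname (string -> string; writer required)
  => forward verdict for Profile: COMPATIBLE, no violations
decode (reader v1):
  attrs := [100]
  active := true (from writer primary)
  duration := -7 (int32 -> int64)
  seq := 100 (from writer age)
  archived := false
  factor := 0.25
  nickname := "kappa"
  => decoded: {"attrs": [100], "active": true, "duration": -7, "seq": 100, "archived": false, "factor": 0.25, "nickname": "kappa"}


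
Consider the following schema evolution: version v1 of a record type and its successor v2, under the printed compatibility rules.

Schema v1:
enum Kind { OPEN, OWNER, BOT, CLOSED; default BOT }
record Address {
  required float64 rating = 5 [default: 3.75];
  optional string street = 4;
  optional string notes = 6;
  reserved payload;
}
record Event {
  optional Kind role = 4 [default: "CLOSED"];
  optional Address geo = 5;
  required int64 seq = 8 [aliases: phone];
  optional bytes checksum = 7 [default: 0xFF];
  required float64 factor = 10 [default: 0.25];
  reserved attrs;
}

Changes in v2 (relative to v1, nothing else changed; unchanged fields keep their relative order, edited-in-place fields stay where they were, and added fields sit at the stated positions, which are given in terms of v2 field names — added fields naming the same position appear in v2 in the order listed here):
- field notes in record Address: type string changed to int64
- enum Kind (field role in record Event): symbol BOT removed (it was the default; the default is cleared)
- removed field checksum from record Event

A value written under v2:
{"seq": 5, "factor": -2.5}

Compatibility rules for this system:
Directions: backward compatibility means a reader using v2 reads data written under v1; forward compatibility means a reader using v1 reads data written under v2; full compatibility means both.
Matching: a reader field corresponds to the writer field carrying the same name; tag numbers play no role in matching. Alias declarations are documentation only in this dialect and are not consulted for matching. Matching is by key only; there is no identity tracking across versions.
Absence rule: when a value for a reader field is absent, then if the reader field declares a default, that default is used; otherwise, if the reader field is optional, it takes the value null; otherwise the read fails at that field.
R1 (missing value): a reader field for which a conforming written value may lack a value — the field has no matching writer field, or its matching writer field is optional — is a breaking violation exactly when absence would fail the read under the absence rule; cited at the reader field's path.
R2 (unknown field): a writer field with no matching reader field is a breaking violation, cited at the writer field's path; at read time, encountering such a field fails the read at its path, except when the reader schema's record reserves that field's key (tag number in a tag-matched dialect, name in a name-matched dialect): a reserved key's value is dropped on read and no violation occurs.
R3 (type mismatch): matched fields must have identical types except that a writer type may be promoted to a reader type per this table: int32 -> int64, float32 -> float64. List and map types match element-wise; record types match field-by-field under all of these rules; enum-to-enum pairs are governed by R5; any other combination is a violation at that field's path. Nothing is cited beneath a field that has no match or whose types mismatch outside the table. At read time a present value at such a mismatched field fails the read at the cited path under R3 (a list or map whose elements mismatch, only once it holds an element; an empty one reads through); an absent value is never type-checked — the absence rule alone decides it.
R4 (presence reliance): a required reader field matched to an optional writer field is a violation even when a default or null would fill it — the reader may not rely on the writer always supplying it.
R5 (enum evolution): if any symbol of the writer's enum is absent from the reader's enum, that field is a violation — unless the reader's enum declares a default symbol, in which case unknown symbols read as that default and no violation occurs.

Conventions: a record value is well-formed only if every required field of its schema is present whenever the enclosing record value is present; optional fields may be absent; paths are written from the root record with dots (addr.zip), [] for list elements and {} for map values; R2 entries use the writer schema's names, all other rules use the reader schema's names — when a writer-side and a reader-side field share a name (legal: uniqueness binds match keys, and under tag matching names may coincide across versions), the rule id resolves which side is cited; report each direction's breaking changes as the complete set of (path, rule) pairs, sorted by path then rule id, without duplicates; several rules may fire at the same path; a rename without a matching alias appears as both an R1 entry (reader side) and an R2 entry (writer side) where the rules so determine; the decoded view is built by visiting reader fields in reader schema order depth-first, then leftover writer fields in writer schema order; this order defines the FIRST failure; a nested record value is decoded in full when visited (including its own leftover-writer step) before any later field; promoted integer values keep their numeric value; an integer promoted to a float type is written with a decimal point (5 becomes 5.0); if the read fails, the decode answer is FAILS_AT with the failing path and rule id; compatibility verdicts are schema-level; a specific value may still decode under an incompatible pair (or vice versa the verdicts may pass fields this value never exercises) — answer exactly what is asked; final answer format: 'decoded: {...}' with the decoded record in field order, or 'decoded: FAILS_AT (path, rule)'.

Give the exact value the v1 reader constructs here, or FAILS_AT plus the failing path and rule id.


each type pair in Event: writer, then reader
migrating the Event value to v1:
  role := "CLOSED" (absent -> default)
  geo := null (absent, optional -> null)
  seq := 5
  checksum := 0xFF (absent -> default)
  factor := -2.5
  => decoded: {"role": "CLOSED", "geo": null, "seq": 5, "checksum": 0xFF, "factor": -2.5}
the other Event changes do not affect what is asked:
  field notes in record Address: type string changed to int64 -> changes Event's schema-level verdicts only — the decode of this value is the same
  enum Kind (field role in record Event): symbol BOT removed (it was the default; the default is cleared) -> changes Event's schema-level verdicts only — the decode of this value is the same
  removed field checksum from record Event -> changes Event's schema-level verdicts only — the decode of this value is the same

decoded: {"role": "CLOSED", "geo": null, "seq": 5, "checksum": 0xFF, "factor": -2.5}
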